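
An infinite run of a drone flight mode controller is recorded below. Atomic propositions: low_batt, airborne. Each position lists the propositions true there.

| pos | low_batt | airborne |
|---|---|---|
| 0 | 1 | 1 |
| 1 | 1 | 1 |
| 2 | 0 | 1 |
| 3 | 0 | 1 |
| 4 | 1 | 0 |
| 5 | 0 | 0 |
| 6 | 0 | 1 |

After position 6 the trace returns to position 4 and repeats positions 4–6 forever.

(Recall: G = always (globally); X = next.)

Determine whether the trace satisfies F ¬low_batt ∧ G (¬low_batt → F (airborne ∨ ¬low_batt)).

¬low_batt holds at position 2, which is reachable from 0, so F ¬low_batt holds.
¬low_batt → F (airborne ∨ ¬low_batt) holds at every position 0..6, and those are all positions ever visited, so G (¬low_batt → F (airborne ∨ ¬low_batt)) holds.
Positions where ¬low_batt holds: 2, 3, 5, 6.
Check F (airborne ∨ ¬low_batt) at each: 2→ok, 3→ok, 5→ok, 6→ok.
At position 0: F ¬low_batt is true; G (¬low_batt → F (airborne ∨ ¬low_batt)) is true; so F ¬low_batt ∧ G (¬low_batt → F (airborne ∨ ¬low_batt)) is true.

Satisfied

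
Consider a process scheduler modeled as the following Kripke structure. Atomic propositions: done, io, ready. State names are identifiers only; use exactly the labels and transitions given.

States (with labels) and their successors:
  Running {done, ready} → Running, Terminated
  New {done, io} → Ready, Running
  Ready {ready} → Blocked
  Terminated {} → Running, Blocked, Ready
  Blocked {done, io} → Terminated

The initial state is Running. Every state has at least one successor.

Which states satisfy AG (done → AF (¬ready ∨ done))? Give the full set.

{Running, New, Ready, Terminated, Blocked}

States satisfying done → AF (¬ready ∨ done): {Running, New, Ready, Terminated, Blocked}.
States satisfying AG (done → AF (¬ready ∨ done)): {Running, New, Ready, Terminated, Blocked}.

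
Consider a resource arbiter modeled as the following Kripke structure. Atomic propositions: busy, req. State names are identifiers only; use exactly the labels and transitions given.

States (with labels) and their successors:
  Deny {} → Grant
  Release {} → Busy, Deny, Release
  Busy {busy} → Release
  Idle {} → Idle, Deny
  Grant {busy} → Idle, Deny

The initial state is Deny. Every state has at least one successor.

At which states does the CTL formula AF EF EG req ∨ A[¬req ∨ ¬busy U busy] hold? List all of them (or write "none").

States satisfying EF EG req: ∅.
States satisfying AF EF EG req: ∅.
States satisfying ¬req ∨ ¬busy: {Deny, Release, Busy, Idle, Grant}.
States satisfying busy: {Busy, Grant}.
States satisfying A[¬req ∨ ¬busy U busy]: {Deny, Busy, Grant}.
States satisfying AF EF EG req ∨ A[¬req ∨ ¬busy U busy]: {Deny, Busy, Grant}.

{Deny, Busy, Grant}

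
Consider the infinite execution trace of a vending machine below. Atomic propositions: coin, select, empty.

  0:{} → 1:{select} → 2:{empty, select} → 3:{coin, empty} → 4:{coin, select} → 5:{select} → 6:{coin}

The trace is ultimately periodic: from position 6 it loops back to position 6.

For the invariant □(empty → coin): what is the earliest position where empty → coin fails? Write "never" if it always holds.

Check empty → coin at each position in order: 0 ✓, 1 ✓.
At position 2 the labels are {empty, select}, so empty → coin is false there. This is the first violation.

2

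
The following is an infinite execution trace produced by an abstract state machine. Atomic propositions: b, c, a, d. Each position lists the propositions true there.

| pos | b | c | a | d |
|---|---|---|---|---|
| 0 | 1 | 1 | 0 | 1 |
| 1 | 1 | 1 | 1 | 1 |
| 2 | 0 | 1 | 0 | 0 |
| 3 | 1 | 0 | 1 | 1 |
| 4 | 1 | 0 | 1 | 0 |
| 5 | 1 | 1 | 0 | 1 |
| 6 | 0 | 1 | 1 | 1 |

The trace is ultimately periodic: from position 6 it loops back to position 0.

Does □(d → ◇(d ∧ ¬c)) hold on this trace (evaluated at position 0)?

Holds

d → ◇(d ∧ ¬c) holds at every position 0..6, and those are all positions ever visited, so □(d → ◇(d ∧ ¬c)) holds.
Positions where d holds: 0, 1, 3, 5, 6.
Check ◇(d ∧ ¬c) at each: 0→ok, 1→ok, 3→ok, 5→ok, 6→ok.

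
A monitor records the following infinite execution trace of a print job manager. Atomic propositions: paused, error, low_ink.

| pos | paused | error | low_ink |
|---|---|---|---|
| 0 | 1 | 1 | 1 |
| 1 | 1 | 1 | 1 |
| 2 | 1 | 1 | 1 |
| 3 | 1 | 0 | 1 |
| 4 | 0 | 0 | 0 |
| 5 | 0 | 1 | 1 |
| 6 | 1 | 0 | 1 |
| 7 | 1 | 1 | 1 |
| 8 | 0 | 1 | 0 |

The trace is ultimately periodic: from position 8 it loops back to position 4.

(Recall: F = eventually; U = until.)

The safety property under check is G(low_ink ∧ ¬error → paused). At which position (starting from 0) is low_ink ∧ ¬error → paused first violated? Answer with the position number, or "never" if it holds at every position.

low_ink ∧ ¬error → paused holds at every position 0..8, and those are all the positions the trace ever visits, so the invariant G(low_ink ∧ ¬error → paused) is never violated.

never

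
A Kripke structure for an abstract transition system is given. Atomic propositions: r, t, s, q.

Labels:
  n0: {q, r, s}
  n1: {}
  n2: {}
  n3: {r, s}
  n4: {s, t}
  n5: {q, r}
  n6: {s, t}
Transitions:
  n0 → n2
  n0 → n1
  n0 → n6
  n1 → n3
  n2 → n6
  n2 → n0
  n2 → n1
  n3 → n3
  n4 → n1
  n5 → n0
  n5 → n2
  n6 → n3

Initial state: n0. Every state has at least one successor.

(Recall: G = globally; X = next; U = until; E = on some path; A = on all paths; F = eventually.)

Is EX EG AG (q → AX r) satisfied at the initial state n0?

States satisfying EG AG (q → AX r): {n1, n3, n4, n6}.
States satisfying EX EG AG (q → AX r): {n0, n1, n2, n3, n4, n6}.
n0 ∈ Sat(EX EG AG (q → AX r)).

Holds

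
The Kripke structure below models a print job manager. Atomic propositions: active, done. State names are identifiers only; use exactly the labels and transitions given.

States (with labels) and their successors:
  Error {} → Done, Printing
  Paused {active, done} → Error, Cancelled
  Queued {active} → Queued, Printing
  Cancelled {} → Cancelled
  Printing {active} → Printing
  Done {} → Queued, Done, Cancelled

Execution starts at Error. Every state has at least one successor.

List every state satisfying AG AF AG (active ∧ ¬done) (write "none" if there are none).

States satisfying AF AG (active ∧ ¬done): {Queued, Printing}.
States satisfying AG AF AG (active ∧ ¬done): {Queued, Printing}.

{Queued, Printing}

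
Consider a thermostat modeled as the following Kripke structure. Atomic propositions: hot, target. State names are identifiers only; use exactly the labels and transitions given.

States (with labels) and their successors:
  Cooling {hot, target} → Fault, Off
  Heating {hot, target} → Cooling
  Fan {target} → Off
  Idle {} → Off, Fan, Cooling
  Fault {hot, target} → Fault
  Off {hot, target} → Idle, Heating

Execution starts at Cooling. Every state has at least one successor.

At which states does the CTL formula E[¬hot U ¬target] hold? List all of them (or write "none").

{Idle}

States satisfying ¬hot: {Fan, Idle}.
States satisfying ¬target: {Idle}.
States satisfying E[¬hot U ¬target]: {Idle}.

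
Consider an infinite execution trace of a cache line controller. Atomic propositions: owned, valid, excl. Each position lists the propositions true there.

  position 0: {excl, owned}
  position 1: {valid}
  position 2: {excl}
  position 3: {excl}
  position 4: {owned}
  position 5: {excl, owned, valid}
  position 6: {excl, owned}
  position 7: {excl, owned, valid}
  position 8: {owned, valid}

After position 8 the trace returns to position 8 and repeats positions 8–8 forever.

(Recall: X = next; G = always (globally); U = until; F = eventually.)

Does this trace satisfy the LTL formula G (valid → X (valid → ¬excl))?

valid → X (valid → ¬excl) holds at every position 0..8, and those are all positions ever visited, so G (valid → X (valid → ¬excl)) holds.
Positions where valid holds: 1, 5, 7, 8.
Check X (valid → ¬excl) at each: 1→ok, 5→ok, 7→ok, 8→ok.

Satisfied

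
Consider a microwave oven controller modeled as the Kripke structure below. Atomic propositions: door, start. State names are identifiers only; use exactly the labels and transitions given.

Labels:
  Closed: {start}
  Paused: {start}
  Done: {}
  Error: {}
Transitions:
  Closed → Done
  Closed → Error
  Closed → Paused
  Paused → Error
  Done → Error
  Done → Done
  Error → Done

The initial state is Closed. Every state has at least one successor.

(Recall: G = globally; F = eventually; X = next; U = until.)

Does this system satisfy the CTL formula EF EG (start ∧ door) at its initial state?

Does not hold

States satisfying EG (start ∧ door): ∅.
States satisfying EF EG (start ∧ door): ∅.
No suitable path/successor from Closed witnesses the formula.
Closed ∉ Sat(EF EG (start ∧ door)).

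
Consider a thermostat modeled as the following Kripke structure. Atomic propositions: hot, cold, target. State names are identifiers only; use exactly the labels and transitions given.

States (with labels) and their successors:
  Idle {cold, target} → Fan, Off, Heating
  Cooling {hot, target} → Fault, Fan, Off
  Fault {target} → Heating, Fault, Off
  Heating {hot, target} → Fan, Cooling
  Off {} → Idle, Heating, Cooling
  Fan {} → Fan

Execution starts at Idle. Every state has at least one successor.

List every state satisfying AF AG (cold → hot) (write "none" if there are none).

States satisfying AG (cold → hot): {Fan}.
States satisfying AF AG (cold → hot): {Fan}.

{Fan}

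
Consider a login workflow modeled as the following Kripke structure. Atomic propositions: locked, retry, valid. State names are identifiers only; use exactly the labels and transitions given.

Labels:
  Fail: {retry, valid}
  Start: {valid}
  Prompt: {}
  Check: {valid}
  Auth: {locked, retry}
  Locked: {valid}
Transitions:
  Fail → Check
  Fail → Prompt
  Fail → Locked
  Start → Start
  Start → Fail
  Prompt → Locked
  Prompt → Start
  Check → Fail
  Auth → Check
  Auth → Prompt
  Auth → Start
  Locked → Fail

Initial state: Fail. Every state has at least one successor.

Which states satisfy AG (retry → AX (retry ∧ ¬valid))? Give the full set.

States satisfying retry → AX (retry ∧ ¬valid): {Start, Prompt, Check, Locked}.
States satisfying AG (retry → AX (retry ∧ ¬valid)): ∅.

none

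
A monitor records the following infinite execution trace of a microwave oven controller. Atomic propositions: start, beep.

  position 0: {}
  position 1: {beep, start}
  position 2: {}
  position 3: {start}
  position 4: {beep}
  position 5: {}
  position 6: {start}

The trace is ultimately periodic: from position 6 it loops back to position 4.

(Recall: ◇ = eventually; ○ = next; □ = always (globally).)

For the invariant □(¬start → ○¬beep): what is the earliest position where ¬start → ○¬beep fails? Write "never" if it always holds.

0

At position 0 the labels are {} and the next position 1 has {beep, start}, so ¬start → ○¬beep is false there. This is the first violation.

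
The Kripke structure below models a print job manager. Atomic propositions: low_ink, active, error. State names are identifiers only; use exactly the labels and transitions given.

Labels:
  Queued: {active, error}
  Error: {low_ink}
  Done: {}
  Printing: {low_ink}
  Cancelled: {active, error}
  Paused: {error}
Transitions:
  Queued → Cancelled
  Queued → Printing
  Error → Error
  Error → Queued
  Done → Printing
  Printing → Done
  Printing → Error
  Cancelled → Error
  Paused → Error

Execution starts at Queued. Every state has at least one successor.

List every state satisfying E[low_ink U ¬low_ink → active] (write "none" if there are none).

{Queued, Error, Printing, Cancelled}

States satisfying low_ink: {Error, Printing}.
States satisfying ¬low_ink → active: {Queued, Error, Printing, Cancelled}.
States satisfying E[low_ink U ¬low_ink → active]: {Queued, Error, Printing, Cancelled}.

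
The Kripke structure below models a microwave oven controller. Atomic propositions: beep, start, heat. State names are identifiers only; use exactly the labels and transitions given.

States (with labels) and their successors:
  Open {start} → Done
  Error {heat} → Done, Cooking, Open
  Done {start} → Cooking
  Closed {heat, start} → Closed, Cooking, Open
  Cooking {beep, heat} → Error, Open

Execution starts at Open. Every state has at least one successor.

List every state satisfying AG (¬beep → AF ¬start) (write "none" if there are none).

{Open, Error, Done, Cooking}

States satisfying ¬beep → AF ¬start: {Open, Error, Done, Cooking}.
States satisfying AG (¬beep → AF ¬start): {Open, Error, Done, Cooking}.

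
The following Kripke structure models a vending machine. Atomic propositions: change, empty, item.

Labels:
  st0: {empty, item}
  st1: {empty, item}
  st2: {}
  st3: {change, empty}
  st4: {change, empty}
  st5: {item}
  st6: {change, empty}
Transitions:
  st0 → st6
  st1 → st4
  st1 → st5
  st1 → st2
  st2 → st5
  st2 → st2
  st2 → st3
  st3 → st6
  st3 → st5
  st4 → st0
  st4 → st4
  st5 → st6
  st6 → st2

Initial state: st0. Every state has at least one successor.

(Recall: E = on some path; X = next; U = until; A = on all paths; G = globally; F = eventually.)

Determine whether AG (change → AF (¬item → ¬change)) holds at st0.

Satisfied

States satisfying change → AF (¬item → ¬change): {st0, st1, st2, st3, st5, st6}.
States satisfying AG (change → AF (¬item → ¬change)): {st0, st2, st3, st5, st6}.
Every state reachable from st0 satisfies change → AF (¬item → ¬change).
st0 ∈ Sat(AG (change → AF (¬item → ¬change))).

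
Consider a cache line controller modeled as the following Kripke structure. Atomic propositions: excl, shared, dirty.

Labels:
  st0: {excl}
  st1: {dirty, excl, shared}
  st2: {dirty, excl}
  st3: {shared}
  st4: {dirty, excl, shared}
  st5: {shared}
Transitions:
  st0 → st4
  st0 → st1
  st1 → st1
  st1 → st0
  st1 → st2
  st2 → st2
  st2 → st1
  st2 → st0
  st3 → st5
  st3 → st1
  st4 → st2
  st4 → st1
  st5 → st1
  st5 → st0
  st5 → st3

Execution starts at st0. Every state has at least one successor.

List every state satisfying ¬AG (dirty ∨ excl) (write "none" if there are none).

{st3, st5}

States satisfying dirty ∨ excl: {st0, st1, st2, st4}.
States satisfying AG (dirty ∨ excl): {st0, st1, st2, st4}.
States satisfying ¬AG (dirty ∨ excl): {st3, st5}.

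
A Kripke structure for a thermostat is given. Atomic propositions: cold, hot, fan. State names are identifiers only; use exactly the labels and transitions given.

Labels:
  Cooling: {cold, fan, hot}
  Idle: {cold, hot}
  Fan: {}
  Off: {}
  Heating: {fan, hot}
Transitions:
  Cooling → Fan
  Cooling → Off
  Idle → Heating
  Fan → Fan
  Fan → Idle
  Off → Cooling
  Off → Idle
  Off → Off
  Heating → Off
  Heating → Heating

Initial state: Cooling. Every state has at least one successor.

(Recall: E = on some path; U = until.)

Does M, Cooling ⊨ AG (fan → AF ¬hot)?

States satisfying fan → AF ¬hot: {Cooling, Idle, Fan, Off}.
States satisfying AG (fan → AF ¬hot): ∅.
Heating is reachable from Cooling and violates fan → AF ¬hot, so AG fails at Cooling.
Cooling ∉ Sat(AG (fan → AF ¬hot)).

No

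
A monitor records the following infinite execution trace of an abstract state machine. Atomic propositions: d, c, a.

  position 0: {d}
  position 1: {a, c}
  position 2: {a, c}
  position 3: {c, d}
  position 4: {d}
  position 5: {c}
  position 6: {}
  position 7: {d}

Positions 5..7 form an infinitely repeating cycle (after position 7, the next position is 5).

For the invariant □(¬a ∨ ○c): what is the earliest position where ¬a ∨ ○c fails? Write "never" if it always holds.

never

¬a ∨ ○c holds at every position 0..7, and those are all the positions the trace ever visits, so the invariant □(¬a ∨ ○c) is never violated.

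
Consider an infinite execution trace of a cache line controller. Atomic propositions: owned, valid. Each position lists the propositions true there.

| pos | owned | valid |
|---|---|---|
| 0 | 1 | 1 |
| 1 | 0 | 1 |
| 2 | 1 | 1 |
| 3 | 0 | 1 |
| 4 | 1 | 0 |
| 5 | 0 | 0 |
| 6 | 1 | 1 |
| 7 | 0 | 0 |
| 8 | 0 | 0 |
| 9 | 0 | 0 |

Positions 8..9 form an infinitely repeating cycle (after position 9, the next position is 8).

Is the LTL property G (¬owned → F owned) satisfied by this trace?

¬owned → F owned must hold at every position from 0 onward. It fails at position 7, so G (¬owned → F owned) is false.
Positions where ¬owned holds: 1, 3, 5, 7, 8, 9.
Check F owned at each: 1→ok, 3→ok, 5→ok, 7→fails, 8→fails, 9→fails.

Violated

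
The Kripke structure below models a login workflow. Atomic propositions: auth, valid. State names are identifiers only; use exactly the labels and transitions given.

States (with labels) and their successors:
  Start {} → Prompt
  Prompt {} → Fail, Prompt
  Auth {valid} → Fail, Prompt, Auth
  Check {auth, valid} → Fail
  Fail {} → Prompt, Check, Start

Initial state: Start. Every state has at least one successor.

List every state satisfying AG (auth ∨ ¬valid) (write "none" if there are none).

{Start, Prompt, Check, Fail}

States satisfying auth ∨ ¬valid: {Start, Prompt, Check, Fail}.
States satisfying AG (auth ∨ ¬valid): {Start, Prompt, Check, Fail}.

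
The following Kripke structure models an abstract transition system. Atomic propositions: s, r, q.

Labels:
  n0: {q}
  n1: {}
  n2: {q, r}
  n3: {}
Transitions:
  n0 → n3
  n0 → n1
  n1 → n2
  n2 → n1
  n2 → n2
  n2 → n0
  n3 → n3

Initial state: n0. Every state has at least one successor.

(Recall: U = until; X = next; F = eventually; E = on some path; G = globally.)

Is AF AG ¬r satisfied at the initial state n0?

States satisfying AG ¬r: {n3}.
States satisfying AF AG ¬r: {n3}.
There is a path from n0 along which AG ¬r never holds.
n0 ∉ Sat(AF AG ¬r).

Does not hold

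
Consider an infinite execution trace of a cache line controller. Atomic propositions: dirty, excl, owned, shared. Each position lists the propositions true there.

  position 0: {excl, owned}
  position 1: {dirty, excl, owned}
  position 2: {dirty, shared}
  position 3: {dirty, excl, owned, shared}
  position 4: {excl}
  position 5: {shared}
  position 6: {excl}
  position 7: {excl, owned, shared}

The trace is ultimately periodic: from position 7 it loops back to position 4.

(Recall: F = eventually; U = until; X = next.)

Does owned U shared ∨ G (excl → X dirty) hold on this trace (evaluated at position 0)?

Yes

Walking from position 0: shared first holds at position 2, and owned holds at every earlier position along the way, so owned U shared holds.
excl → X dirty must hold at every position from 0 onward. It fails at position 3, so G (excl → X dirty) is false.
Positions where excl holds: 0, 1, 3, 4, 6, 7.
Check X dirty at each: 0→ok, 1→ok, 3→fails, 4→fails, 6→fails, 7→fails.
At position 0: owned U shared is true; G (excl → X dirty) is false; so owned U shared ∨ G (excl → X dirty) is true.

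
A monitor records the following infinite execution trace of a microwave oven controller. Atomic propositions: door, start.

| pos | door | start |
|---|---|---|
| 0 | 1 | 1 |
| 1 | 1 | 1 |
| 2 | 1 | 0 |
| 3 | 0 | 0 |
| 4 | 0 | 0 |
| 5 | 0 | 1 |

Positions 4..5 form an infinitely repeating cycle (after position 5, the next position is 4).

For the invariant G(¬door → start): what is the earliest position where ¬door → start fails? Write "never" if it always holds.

Check ¬door → start at each position in order: 0 ✓, 1 ✓, 2 ✓.
At position 3 the labels are {}, so ¬door → start is false there. This is the first violation.

3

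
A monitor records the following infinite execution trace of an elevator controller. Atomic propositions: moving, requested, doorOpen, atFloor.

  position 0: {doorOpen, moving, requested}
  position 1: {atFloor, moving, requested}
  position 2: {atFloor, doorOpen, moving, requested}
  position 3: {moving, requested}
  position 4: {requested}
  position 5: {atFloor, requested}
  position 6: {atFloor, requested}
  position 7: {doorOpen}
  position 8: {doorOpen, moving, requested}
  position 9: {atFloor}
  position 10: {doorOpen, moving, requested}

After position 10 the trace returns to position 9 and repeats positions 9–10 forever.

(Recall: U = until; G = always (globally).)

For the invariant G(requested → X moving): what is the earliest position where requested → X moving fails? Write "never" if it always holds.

3

Check requested → X moving at each position in order: 0 ✓, 1 ✓, 2 ✓.
At position 3 the labels are {moving, requested} and the next position 4 has {requested}, so requested → X moving is false there. This is the first violation.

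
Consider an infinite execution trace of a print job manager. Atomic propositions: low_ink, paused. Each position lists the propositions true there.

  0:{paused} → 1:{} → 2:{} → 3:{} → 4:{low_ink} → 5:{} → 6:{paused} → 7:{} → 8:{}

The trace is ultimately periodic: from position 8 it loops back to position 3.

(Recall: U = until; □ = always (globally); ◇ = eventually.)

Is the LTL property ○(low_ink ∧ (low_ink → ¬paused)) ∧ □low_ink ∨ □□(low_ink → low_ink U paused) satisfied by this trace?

Does not hold

□(low_ink → low_ink U paused) must hold at every position from 0 onward. It fails at position 0, so □□(low_ink → low_ink U paused) is false.
At position 0: ○(low_ink ∧ (low_ink → ¬paused)) ∧ □low_ink is false; □□(low_ink → low_ink U paused) is false; so ○(low_ink ∧ (low_ink → ¬paused)) ∧ □low_ink ∨ □□(low_ink → low_ink U paused) is false.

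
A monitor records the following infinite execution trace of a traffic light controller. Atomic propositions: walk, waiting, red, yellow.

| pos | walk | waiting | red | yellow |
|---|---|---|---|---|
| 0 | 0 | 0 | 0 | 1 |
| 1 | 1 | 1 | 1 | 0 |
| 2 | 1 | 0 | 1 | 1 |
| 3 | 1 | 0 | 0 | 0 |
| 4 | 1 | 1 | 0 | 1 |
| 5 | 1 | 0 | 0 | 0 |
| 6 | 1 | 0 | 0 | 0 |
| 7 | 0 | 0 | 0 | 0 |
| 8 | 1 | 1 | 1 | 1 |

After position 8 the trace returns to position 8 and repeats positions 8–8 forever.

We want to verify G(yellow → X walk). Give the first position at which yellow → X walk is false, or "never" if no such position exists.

yellow → X walk holds at every position 0..8, and those are all the positions the trace ever visits, so the invariant G(yellow → X walk) is never violated.

never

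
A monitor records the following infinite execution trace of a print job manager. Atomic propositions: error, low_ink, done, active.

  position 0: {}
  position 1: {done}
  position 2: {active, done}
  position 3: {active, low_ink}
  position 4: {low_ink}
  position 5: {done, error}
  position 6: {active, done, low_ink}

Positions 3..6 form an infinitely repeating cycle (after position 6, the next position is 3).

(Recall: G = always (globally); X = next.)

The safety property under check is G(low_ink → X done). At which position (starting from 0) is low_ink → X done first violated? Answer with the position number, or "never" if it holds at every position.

Check low_ink → X done at each position in order: 0 ✓, 1 ✓, 2 ✓.
At position 3 the labels are {active, low_ink} and the next position 4 has {low_ink}, so low_ink → X done is false there. This is the first violation.

3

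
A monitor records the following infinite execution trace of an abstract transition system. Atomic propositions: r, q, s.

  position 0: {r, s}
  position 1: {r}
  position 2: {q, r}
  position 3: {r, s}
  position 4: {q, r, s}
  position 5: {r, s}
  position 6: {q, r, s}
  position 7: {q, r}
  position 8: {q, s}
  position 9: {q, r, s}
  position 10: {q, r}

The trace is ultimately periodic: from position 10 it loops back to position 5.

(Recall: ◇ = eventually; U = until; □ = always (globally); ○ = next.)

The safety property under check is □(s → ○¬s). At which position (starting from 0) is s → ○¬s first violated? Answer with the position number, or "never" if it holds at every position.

Check s → ○¬s at each position in order: 0 ✓, 1 ✓, 2 ✓.
At position 3 the labels are {r, s} and the next position 4 has {q, r, s}, so s → ○¬s is false there. This is the first violation.

3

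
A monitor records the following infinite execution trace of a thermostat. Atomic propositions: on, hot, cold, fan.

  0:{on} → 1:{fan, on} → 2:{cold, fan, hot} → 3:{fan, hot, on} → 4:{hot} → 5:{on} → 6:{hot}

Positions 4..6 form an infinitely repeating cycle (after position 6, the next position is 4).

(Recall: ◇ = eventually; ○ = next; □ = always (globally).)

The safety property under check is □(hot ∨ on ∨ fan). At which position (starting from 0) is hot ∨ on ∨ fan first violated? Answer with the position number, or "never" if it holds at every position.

hot ∨ on ∨ fan holds at every position 0..6, and those are all the positions the trace ever visits, so the invariant □(hot ∨ on ∨ fan) is never violated.

never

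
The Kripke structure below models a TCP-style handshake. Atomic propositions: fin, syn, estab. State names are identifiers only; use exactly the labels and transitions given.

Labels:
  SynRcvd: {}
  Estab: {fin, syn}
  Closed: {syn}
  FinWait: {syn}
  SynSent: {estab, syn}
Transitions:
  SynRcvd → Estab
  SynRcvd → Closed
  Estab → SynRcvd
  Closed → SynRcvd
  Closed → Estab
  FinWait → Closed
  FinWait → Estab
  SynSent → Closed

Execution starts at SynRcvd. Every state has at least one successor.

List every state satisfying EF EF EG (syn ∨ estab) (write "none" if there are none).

none

States satisfying EF EG (syn ∨ estab): ∅.
States satisfying EF EF EG (syn ∨ estab): ∅.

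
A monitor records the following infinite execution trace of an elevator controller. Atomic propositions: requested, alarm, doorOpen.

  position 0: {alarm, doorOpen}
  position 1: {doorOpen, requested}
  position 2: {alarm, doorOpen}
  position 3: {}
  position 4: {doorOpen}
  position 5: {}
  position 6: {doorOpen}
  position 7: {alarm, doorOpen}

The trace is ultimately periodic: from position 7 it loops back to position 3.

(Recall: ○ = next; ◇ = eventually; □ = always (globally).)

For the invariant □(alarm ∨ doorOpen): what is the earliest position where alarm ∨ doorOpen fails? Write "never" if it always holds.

Check alarm ∨ doorOpen at each position in order: 0 ✓, 1 ✓, 2 ✓.
At position 3 the labels are {}, so alarm ∨ doorOpen is false there. This is the first violation.

3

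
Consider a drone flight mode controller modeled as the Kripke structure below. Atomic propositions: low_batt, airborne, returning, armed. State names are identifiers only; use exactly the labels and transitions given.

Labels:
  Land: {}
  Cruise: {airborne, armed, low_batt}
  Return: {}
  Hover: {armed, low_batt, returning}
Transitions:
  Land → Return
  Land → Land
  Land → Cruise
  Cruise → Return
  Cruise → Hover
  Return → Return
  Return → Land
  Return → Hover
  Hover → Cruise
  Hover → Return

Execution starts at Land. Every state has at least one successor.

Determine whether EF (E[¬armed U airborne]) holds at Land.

States satisfying E[¬armed U airborne]: {Land, Cruise, Return}.
States satisfying EF (E[¬armed U airborne]): {Land, Cruise, Return, Hover}.
Some path from Land reaches a state where E[¬armed U airborne] holds.
Land ∈ Sat(EF (E[¬armed U airborne])).

Yes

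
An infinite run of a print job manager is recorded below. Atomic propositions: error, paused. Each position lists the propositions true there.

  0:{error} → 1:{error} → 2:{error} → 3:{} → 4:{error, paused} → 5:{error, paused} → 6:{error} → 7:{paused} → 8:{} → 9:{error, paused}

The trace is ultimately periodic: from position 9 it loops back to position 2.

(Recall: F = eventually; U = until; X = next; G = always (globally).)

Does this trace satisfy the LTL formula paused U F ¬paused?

Yes

Walking from position 0: F ¬paused first holds at position 0, and paused holds at every earlier position along the way, so paused U F ¬paused holds.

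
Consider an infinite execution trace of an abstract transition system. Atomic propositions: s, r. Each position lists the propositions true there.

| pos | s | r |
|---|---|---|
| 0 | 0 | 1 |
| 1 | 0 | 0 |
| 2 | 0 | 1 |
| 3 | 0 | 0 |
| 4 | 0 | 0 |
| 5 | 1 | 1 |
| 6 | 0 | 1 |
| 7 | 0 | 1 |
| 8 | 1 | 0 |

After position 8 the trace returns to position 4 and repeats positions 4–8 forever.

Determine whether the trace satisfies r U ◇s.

Holds

Walking from position 0: ◇s first holds at position 0, and r holds at every earlier position along the way, so r U ◇s holds.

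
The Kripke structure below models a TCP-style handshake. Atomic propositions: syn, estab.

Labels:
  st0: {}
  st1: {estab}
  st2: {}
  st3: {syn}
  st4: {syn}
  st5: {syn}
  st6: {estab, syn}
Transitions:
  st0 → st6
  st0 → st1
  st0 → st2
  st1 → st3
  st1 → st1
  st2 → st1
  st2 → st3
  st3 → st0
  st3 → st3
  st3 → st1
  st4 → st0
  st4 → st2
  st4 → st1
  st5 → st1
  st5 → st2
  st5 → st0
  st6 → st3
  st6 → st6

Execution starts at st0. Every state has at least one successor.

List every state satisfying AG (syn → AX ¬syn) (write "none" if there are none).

none

States satisfying syn → AX ¬syn: {st0, st1, st2, st4, st5}.
States satisfying AG (syn → AX ¬syn): ∅.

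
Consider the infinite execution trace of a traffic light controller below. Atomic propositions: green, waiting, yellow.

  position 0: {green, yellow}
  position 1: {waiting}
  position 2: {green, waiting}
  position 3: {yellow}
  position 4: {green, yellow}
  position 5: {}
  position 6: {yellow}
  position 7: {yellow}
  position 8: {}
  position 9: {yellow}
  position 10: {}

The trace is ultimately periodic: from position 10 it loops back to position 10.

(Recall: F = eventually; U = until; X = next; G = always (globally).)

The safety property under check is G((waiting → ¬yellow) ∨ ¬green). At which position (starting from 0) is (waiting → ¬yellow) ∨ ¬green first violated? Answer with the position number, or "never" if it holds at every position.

(waiting → ¬yellow) ∨ ¬green holds at every position 0..10, and those are all the positions the trace ever visits, so the invariant G((waiting → ¬yellow) ∨ ¬green) is never violated.

never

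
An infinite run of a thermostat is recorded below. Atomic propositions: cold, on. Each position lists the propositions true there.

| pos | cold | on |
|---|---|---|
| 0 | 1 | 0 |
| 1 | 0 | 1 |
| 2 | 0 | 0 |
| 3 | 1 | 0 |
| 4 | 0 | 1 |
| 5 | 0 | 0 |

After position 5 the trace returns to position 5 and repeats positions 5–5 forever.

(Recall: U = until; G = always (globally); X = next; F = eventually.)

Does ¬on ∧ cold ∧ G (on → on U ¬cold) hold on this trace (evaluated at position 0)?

on → on U ¬cold holds at every position 0..5, and those are all positions ever visited, so G (on → on U ¬cold) holds.
Positions where on holds: 1, 4.
Check on U ¬cold at each: 1→ok, 4→ok.
At position 0: ¬on ∧ cold is true; G (on → on U ¬cold) is true; so ¬on ∧ cold ∧ G (on → on U ¬cold) is true.

Yes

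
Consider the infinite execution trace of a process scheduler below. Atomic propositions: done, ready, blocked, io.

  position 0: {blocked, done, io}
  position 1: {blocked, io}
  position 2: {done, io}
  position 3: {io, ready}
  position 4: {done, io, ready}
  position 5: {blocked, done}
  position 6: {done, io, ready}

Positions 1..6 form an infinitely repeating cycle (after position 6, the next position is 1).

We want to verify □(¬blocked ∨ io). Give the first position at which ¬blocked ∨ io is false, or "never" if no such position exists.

Check ¬blocked ∨ io at each position in order: 0 ✓, 1 ✓, 2 ✓, 3 ✓, 4 ✓.
At position 5 the labels are {blocked, done}, so ¬blocked ∨ io is false there. This is the first violation.

5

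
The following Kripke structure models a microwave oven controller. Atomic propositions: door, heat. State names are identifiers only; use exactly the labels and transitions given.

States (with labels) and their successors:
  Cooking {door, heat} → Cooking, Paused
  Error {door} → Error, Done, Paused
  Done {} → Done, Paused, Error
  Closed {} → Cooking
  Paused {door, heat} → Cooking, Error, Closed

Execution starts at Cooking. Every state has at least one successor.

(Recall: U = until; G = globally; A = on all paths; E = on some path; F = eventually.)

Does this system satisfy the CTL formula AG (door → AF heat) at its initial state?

Violated

States satisfying door → AF heat: {Cooking, Done, Closed, Paused}.
States satisfying AG (door → AF heat): ∅.
Error is reachable from Cooking and violates door → AF heat, so AG fails at Cooking.
Cooking ∉ Sat(AG (door → AF heat)).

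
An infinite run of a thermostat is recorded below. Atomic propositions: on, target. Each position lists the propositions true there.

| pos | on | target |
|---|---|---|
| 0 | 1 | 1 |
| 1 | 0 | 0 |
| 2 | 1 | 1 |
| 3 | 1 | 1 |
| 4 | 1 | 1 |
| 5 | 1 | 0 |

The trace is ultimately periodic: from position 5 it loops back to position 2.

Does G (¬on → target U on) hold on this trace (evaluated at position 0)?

¬on → target U on must hold at every position from 0 onward. It fails at position 1, so G (¬on → target U on) is false.
Positions where ¬on holds: 1.
Check target U on at each: 1→fails.

No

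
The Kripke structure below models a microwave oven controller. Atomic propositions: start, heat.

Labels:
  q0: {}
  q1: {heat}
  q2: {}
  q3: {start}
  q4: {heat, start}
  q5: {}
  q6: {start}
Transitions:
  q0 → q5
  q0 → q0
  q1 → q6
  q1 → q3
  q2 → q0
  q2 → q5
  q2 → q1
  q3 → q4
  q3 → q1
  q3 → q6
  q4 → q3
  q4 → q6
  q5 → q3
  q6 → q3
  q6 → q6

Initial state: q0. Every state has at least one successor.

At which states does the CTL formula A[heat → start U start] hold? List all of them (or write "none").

States satisfying heat → start: {q0, q2, q3, q4, q5, q6}.
States satisfying start: {q3, q4, q6}.
States satisfying A[heat → start U start]: {q3, q4, q5, q6}.

{q3, q4, q5, q6}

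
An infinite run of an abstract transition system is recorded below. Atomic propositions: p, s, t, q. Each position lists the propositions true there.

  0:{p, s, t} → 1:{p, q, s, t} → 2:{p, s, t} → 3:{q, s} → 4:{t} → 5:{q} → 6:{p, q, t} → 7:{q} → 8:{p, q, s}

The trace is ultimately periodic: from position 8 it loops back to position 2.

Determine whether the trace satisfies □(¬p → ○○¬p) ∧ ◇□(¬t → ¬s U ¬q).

¬p → ○○¬p must hold at every position from 0 onward. It fails at position 4, so □(¬p → ○○¬p) is false.
Positions where ¬p holds: 3, 4, 5, 7.
Check ○○¬p at each: 3→ok, 4→fails, 5→ok, 7→fails.
□(¬t → ¬s U ¬q) is false at every position 0..8, so it never becomes true and ◇□(¬t → ¬s U ¬q) fails.
At position 0: □(¬p → ○○¬p) is false; ◇□(¬t → ¬s U ¬q) is false; so □(¬p → ○○¬p) ∧ ◇□(¬t → ¬s U ¬q) is false.

Does not hold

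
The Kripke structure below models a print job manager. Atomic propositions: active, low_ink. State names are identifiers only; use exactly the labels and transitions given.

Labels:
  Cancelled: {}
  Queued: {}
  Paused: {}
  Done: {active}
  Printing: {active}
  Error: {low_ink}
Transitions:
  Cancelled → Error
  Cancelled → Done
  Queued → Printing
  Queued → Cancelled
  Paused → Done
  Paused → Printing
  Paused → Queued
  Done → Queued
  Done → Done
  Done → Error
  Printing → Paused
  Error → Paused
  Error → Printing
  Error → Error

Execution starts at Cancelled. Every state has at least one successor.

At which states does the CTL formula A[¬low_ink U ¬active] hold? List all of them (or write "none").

{Cancelled, Queued, Paused, Printing, Error}

States satisfying ¬low_ink: {Cancelled, Queued, Paused, Done, Printing}.
States satisfying ¬active: {Cancelled, Queued, Paused, Error}.
States satisfying A[¬low_ink U ¬active]: {Cancelled, Queued, Paused, Printing, Error}.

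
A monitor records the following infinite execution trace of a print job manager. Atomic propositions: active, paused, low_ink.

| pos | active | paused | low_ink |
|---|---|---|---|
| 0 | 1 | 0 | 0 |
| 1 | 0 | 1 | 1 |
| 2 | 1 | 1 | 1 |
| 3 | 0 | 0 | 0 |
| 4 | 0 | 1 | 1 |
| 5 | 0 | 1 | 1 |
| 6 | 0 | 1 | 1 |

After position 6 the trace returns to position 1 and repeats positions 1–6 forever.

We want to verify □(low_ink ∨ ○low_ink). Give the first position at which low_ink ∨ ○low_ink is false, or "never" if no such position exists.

low_ink ∨ ○low_ink holds at every position 0..6, and those are all the positions the trace ever visits, so the invariant □(low_ink ∨ ○low_ink) is never violated.

never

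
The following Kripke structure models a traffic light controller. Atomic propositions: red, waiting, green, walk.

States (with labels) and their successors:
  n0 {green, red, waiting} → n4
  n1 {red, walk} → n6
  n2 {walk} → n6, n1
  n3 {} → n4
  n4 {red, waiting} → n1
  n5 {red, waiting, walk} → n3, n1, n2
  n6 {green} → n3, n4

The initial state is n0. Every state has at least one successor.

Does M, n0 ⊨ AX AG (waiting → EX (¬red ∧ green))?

States satisfying AG (waiting → EX (¬red ∧ green)): ∅.
States satisfying AX AG (waiting → EX (¬red ∧ green)): ∅.
n0 ∉ Sat(AX AG (waiting → EX (¬red ∧ green))).

Violated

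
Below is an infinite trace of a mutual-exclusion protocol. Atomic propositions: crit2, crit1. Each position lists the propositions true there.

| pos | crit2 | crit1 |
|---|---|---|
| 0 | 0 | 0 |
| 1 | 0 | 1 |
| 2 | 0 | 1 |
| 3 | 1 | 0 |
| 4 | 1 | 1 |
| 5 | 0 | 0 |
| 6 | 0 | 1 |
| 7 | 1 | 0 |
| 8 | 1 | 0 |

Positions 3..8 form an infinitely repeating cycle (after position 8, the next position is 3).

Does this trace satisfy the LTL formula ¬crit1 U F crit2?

Walking from position 0: F crit2 first holds at position 0, and ¬crit1 holds at every earlier position along the way, so ¬crit1 U F crit2 holds.

Holds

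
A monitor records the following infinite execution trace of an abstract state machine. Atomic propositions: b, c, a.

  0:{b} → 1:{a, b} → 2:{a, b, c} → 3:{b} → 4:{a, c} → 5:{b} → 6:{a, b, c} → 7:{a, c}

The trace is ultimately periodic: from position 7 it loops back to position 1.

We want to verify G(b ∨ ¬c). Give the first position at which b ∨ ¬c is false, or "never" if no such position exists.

Check b ∨ ¬c at each position in order: 0 ✓, 1 ✓, 2 ✓, 3 ✓.
At position 4 the labels are {a, c}, so b ∨ ¬c is false there. This is the first violation.

4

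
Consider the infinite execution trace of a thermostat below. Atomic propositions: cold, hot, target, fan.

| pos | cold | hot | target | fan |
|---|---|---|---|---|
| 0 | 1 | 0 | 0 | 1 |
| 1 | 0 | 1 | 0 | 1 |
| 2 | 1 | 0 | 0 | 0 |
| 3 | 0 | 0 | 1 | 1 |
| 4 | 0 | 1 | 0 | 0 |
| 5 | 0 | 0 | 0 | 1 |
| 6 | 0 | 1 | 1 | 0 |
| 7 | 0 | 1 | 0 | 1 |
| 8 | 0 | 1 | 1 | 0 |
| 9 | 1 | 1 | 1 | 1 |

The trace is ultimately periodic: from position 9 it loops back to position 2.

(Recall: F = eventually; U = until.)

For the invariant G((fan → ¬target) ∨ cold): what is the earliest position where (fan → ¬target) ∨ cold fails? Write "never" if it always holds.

Check (fan → ¬target) ∨ cold at each position in order: 0 ✓, 1 ✓, 2 ✓.
At position 3 the labels are {fan, target}, so (fan → ¬target) ∨ cold is false there. This is the first violation.

3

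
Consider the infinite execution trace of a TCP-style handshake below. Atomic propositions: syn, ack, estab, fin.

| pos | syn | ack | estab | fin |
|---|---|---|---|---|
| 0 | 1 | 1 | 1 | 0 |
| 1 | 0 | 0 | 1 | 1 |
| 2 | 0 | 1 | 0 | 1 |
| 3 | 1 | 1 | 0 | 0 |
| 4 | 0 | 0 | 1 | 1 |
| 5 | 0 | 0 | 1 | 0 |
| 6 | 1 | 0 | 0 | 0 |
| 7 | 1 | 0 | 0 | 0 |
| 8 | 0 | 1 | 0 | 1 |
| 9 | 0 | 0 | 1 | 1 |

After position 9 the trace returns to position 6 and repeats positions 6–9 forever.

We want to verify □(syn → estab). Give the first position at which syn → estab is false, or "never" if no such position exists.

Check syn → estab at each position in order: 0 ✓, 1 ✓, 2 ✓.
At position 3 the labels are {ack, syn}, so syn → estab is false there. This is the first violation.

3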